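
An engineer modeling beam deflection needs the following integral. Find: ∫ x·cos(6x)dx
By parts: u = x, dv = cos(6x) dx
du = dx, v = sin(6x)/6
= x·sin(6x)/6 + cos(6x)/6² + C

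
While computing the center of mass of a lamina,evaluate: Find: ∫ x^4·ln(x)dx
By parts: u = ln(x), dv = x^4 dx
du = 1/x dx, v = x^5/5
= x^5·ln(x)/5 - ∫ x^4/5 dx
= x^5·ln(x)/5 - x^5/25 + C

Answer: x^5(ln(x)/5 - 1/25) + C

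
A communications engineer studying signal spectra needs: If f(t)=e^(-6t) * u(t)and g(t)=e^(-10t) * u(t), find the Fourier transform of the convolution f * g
By the convolution theorem: F{f * g} = F(omega) * G(omega)
F(omega) = 1/(6+j * omega), G(omega) = 1/(10+j * omega)
F{f * g} = 1/((6+j * omega)(10+j * omega))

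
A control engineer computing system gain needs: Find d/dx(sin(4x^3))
Chain rule: d/dx[sin(u)] = cos(u)·u' where u = 4x^3
u' = 12x^2

Answer: 12x^2·cos(4x^3)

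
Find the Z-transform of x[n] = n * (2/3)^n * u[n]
Using the property Z{n * a^n * u[n]} = az/(z-a)^2
With a = 2/3: X(z) = (2/3)z/(z - 2/3)^2, |z| > 2/3

Answer: (2/3)z/(z - 2/3)^2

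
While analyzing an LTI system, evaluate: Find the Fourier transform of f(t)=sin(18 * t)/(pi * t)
sin(W*t)/(pi*t)=(W/pi)*sinc(W*t/pi) is the impulse response of the ideal low-pass filter with cutoff W (here W=18).
Its Fourier transform is a rectangular function:
F(omega)=1 for |omega| < 18, 0 otherwise

Answer: rect(omega/36) [i.e., 1 for |omega| < 18, 0 otherwise]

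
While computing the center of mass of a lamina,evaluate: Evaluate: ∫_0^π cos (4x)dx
Antiderivative: sin(4x)/4
Evaluate at bounds: [sin(4·π)/4] - [sin(4·0)/4]
=((0) - (0))/4=0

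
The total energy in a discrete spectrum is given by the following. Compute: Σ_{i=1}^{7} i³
Using formula: Σ i^3=[n(n+1)/2]²=[7·8/2]²=784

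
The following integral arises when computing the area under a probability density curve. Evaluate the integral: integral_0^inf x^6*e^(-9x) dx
This is a Gamma integral. Substitute u=9x (du=9 dx):
integral_0^inf x^6 * e^(-9x) dx=(1/9^7) integral_0^inf u^6 * e^(-u) du
=Gamma(7)/9^7=6!/9^7=720/4782969

Answer: 80/531441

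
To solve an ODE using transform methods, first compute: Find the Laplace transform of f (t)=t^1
L{t^n}=n!/s^(n + 1)
L{t^1}=1!/s^2=1/s^2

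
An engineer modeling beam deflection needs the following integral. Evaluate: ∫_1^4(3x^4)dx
Step 1: Find antiderivative F(x)=(3/5)x^5
Step 2: F(4) - F(1)=3072/5 - (3/5)=3069/5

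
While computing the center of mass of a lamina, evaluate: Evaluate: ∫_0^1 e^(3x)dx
Antiderivative: (1/3)e^(3x)
Evaluate: (1/3)(e^3 - 1)

Answer: (e^3 - 1)/3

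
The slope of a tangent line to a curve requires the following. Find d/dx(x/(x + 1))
Quotient rule: (f/g)' = (f'g - fg')/g²
f = x, f' = 1
g = x+1, g' = 1

Answer: (1·(x+1) - x)/(x+1)²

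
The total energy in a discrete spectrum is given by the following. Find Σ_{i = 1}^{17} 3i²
=3·n(n + 1)(2n + 1)/6=3·17·18·35/6=5355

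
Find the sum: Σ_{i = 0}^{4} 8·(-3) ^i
Geometric series: S = a(1 - r^n)/(1 - r)
a = 8, r = -3, n = 5
S = 8(1+243)/4 = 488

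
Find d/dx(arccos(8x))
d/dx[arccos(u)]=-u'/√(1-u²), u=8x, u'=8

Answer: -8/√(1-64x²)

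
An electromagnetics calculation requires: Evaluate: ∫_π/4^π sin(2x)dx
Antiderivative: -cos(2x)/2
Evaluate at bounds: [-cos(2·π)/2] - [-cos(2·π/4)/2]
=(-(1) + (0))/2=-1/2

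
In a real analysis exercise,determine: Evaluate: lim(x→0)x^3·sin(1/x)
Squeeze theorem: -|x^3| ≤ x^3·sin(1/x) ≤ |x^3|
Since x^3 → 0 as x → 0, by squeeze theorem the limit is 0

Answer: 0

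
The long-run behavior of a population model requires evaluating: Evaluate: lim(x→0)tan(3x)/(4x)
tan(u) ≈ u for small u:
tan(3x)/(4x) ≈ 3x/(4x) = 3/4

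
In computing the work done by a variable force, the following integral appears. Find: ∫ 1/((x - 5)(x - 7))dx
Partial fractions: 1/((x-5)(x-7)) = A/(x-5) + B/(x-7)
A = -1/2, B = 1/2
∫ [-1/2· 1/(x-5) + 1/2· 1/(x-7)] dx
= (1/2)[ln|x-7| - ln|x-5|] + C

Answer: (1/2)·ln|(x-7)/(x-5)| + C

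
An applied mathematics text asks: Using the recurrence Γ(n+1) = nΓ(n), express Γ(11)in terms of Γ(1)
Γ(11)=10Γ(10)=10·9Γ(9)=...=10!·Γ(1)=3628800·Γ(1)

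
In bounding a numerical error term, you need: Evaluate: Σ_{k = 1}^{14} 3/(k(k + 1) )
Partial fractions: 3/(k(k+1)) = 3/k - 3/(k+1)
Telescoping sum: 3(1-1/15) = 3·14/15

Answer: 14/5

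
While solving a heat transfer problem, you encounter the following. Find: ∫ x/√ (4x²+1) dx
Let u=4x² + 1, du=8x dx
∫ (1/8)·u^(-1/2) du=√u/4 + C

Answer: √(4x² + 1)/4 + C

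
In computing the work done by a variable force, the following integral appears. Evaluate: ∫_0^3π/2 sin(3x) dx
Antiderivative: -cos(3x)/3
Evaluate at bounds: [-cos(3·3π/2)/3] - [-cos(3·0)/3]
=(-(0) + (1))/3=1/3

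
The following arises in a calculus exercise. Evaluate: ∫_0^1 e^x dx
Antiderivative: e^x
Evaluate: (e^1-1)

Answer: e^1-1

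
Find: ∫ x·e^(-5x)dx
Integration by parts: u=x, dv=e^(-5x) dx
du=dx, v=e^(-5x)/(-5)
=x·e^(-5x)/(-5) - ∫ e^(-5x)/(-5) dx
=x·e^(-5x)/(-5) - e^(-5x)/25 + C

Answer: e^(-5x)(x/(-5) - 1/25) + C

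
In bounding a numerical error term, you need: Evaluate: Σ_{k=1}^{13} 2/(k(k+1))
Partial fractions: 2/(k(k + 1))=2/k - 2/(k + 1)
Telescoping sum: 2(1 - 1/14)=2·13/14

Answer: 13/7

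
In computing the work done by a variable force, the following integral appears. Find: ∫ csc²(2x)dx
Since d/dx[-cot(2x)] = 2csc²(2x), integral = -cot(2x)/2 + C

Answer: (-1/2)cot(2x) + C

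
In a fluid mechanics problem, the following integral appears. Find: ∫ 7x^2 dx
Using power rule: ∫ 7x^2 dx = 7/3 x^3+C = (7/3)x^3+C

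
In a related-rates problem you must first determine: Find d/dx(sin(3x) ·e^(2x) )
Product rule: (fg)'=f'g+fg'
f=sin(3x), f'=3·cos(3x)
g=e^(2x), g'=2·e^(2x)

Answer: 3·cos(3x)·e^(2x)+2·sin(3x)·e^(2x)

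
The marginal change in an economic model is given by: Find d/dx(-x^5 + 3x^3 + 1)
Power rule: d/dx(ax^n) = n·a·x^(n-1)
Term by term: -5·x^4 + 9·x^2

Answer: -5x^4 + 9x^2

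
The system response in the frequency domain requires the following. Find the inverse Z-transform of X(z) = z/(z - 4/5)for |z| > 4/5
Standard pair: z/(z-a) <-> a^n*u[n] for causal signals
With a=4/5: x[n]=(4/5)^n*u[n]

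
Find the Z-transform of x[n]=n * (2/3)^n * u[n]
Using the property Z{n*a^n*u[n]}=az/(z-a)^2
With a=2/3: X(z)=(2/3)z/(z - 2/3)^2, |z| > 2/3

Answer: (2/3)z/(z - 2/3)^2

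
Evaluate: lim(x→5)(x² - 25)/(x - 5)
Factor: (x² - 25) = (x-5)(x + 5)
Cancel (x-5): lim(x→5) (x + 5) = 10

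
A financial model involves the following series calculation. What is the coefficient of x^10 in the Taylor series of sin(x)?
sin(x) has only odd powers. Coefficient of x^10 = 0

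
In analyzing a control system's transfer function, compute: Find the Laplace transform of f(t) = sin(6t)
L{sin(wt)} = w/(s²+w²)
L{sin(6t)} = 6/(s²+36)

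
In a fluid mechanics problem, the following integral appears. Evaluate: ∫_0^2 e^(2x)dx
Antiderivative: (1/2)e^(2x)
Evaluate: (1/2)(e^4 - 1)

Answer: (e^4 - 1)/2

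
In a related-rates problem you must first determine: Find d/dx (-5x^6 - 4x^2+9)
Power rule: d/dx(ax^n)=n·a·x^(n-1)
Term by term: -30·x^5-8·x

Answer: -30x^5-8x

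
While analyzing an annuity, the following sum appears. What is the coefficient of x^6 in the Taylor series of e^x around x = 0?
Taylor series of e^x=Σ x^n/n!
Coefficient of x^6=1/6!=1/720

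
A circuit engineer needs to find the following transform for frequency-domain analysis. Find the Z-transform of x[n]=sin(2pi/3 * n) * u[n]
Z{sin(w0*n)*u[n]}=z*sin(w0)/(z^2 - 2z*cos(w0) + 1)
With w0=2pi/3: X(z)=z*sin(2pi/3)/(z^2 - 2z*cos(2pi/3) + 1)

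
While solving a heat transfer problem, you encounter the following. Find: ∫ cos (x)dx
Using standard integral: ∫ cos(x) dx = sin(x)+C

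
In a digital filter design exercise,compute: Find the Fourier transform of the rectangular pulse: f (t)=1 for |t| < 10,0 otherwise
F(omega) = integral from -10 to 10 of e^(-j * omega * t) dt
= 2 * sin(10 * omega)/omega = 20 * sinc(10 * omega/pi)

Answer: 2 * sin(10 * omega)/omega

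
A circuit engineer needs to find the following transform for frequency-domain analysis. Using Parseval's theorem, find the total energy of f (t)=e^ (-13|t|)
Parseval's theorem: E = integral |f(t)|^2 dt = (1/2pi) integral |F(omega)|^2 domega
E = integral_{-inf}^{inf} e^(-26|t|) dt = 2 * integral_0^inf e^(-26t) dt = 2/(2 * 13) = 1/13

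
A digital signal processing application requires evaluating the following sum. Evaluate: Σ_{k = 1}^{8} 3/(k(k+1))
Partial fractions: 3/(k(k + 1))=3/k - 3/(k + 1)
Telescoping sum: 3(1 - 1/9)=3·8/9

Answer: 8/3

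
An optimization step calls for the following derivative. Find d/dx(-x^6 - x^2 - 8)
Power rule: d/dx(ax^n) = n·a·x^(n-1)
Term by term: -6·x^5-2·x

Answer: -6x^5-2x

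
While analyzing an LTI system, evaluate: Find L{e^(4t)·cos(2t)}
First shifting: L{e^(at)f(t)} = F(s-a)
L{cos(2t)} = s/(s² + 4)
Shift: (s-4)/((s-4)² + 4)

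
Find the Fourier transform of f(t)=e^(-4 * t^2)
The Fourier transform of a Gaussian e^(-a*t^2) is sqrt(pi/a)*e^(-omega^2/(4a)).
With a=4: F(omega)=sqrt(pi)/2*e^(-omega^2/16)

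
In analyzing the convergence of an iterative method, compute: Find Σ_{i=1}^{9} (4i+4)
=4·Σ i + 4·9=4·45 + 36=216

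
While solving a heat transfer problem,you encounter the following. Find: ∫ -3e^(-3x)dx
Since d/dx[e^(-3x)] = -3e^(-3x), we get 1 e^(-3x)+C

Answer: e^(-3x)+C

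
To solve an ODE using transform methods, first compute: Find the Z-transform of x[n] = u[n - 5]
Using the time-shift property: Z{u[n-5]} = z^(-5) * z/(z-1)
= z^(-4)/(z-1)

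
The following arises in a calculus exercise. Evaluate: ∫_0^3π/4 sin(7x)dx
Antiderivative: -cos(7x)/7
Evaluate at bounds: [-cos(7·3π/4)/7] - [-cos(7·0)/7]
= (-(-√2/2)+(1))/7 = 1/7+√2/14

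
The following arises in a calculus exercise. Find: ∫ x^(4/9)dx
Power rule: ∫ x^(4/9) dx = x^(13/9)/(13/9) + C

Answer: (9/13)·x^(13/9) + C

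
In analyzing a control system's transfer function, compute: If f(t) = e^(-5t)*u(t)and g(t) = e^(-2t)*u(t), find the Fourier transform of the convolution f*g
By the convolution theorem: F{f*g}=F(omega)*G(omega)
F(omega)=1/(5 + j*omega), G(omega)=1/(2 + j*omega)
F{f*g}=1/((5 + j*omega)(2 + j*omega))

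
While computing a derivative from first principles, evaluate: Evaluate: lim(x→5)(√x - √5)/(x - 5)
Multiply by conjugate (√x+√5)/(√x+√5):
=(x - 5)/((x - 5)(√x+√5))=1/(√x+√5)
As x → 5: 1/(2√5)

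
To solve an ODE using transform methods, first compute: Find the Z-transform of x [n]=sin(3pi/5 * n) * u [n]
Z{sin(w0 * n) * u[n]}=z * sin(w0)/(z^2-2z * cos(w0)+1)
With w0=3pi/5: X(z)=z * sin(3pi/5)/(z^2-2z * cos(3pi/5)+1)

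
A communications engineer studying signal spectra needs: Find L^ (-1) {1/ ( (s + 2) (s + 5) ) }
Partial fractions: 1/((s+2)(s+5))=A/(s+2)+B/(s+5)
Cover-up: A=1/(s+5)|_{s=-2}=1/3; B=1/(s+2)|_{s=-5}=-1/3
L^(-1)=(1/3)e^(-2t) - (1/3)e^(-5t)

Answer: (1/3)(e^(-2t) - e^(-5t))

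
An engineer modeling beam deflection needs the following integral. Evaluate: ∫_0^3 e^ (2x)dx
Antiderivative: (1/2)e^(2x)
Evaluate: (1/2)(e^6-1)

Answer: (e^6-1)/2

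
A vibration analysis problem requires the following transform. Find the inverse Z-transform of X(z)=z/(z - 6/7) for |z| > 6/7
Standard pair: z/(z-a) <-> a^n*u[n] for causal signals
With a = 6/7: x[n] = (6/7)^n*u[n]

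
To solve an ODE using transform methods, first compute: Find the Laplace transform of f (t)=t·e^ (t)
L{t·e^(at)}=1/(s-a)²
L{t·e^(t)}=1/(s-1)²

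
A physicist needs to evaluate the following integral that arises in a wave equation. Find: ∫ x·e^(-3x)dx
Integration by parts: u = x, dv = e^(-3x) dx
du = dx, v = e^(-3x)/(-3)
= x·e^(-3x)/(-3) - ∫ e^(-3x)/(-3) dx
= x·e^(-3x)/(-3) - e^(-3x)/9+C

Answer: e^(-3x)(x/(-3)-1/9)+C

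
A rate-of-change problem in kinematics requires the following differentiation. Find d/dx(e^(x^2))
Chain rule: d/dx[e^u] = e^u · u' where u = x^2
u' = 2x

Answer: 2x·e^(x^2)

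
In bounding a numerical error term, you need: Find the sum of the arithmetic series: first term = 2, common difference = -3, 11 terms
Last term: a_n=2 + (11 - 1)·-3=-28
Sum=n(a_1 + a_n)/2=11(2 + (-28))/2=-143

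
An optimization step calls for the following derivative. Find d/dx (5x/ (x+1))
Quotient rule: (f/g)' = (f'g - fg')/g²
f = 5x, f' = 5
g = x + 1, g' = 1

Answer: (5·(x + 1) - 5x)/(x + 1)²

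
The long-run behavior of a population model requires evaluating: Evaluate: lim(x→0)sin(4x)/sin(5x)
sin(u) ≈ u for small u:
sin(4x)/sin(5x) ≈ 4x/(5x) = 4/5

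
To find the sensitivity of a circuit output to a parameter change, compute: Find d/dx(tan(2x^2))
Chain rule: d/dx[tan(u)]=sec²(u)·u' where u=2x^2
u'=4x

Answer: 4x·sec²(2x^2)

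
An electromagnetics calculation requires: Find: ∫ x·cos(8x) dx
By parts: u = x, dv = cos(8x) dx
du = dx, v = sin(8x)/8
= x·sin(8x)/8 + cos(8x)/8² + C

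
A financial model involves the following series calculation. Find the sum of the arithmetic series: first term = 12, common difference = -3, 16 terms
Last term: a_n=12+(16-1)·-3=-33
Sum=n(a_1+a_n)/2=16(12+(-33))/2=-168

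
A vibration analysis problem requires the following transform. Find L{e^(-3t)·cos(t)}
First shifting: L{e^(at)f(t)} = F(s-a)
L{cos(t)} = s/(s²+1)
Shift: (s+3)/((s+3)²+1)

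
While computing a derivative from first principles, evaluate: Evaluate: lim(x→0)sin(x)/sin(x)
sin(u) ≈ u for small u:
sin(x)/sin(x) ≈ x/(x)=1/1

Answer: 1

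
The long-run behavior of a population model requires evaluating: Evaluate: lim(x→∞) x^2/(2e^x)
Apply L'Hôpital 2 times (∞/∞ each time):
Eventually get 2!/(2e^x) → 0

Answer: 0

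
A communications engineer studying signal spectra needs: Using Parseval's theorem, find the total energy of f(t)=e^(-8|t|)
Parseval's theorem: E = integral |f(t)|^2 dt = (1/2pi) integral |F(omega)|^2 domega
E = integral_{-inf}^{inf} e^(-16|t|) dt = 2 * integral_0^inf e^(-16t) dt = 2/(2 * 8) = 1/8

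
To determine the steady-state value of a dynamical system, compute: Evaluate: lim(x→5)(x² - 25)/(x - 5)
Factor: (x² - 25)=(x-5)(x + 5)
Cancel (x-5): lim(x→5) (x + 5)=10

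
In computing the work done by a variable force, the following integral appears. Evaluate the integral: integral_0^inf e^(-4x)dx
integral_0^inf e^(-4x) dx = [-1/4 * e^(-4x)]_0^inf
= 0 - (-1/4) = 1/4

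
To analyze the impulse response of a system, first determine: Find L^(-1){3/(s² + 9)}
L^(-1){w/(s²+w²)}=sin(wt)
Here w=3

Answer: sin(3t)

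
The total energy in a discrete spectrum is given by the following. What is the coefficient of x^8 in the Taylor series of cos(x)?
cos(x)=Σ (-1)^k x^(2k)/(2k)!
For x^8: (-1)^4/8!=1/40320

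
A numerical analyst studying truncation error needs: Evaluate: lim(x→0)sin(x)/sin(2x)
sin(u) ≈ u for small u:
sin(x)/sin(2x) ≈ x/(2x) = 1/2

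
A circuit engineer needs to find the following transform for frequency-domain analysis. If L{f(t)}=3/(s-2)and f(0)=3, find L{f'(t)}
L{f'(t)}=s·F(s) - f(0)=3s/(s-2) - 3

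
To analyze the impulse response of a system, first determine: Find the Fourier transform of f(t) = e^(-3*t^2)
The Fourier transform of a Gaussian e^(-a * t^2) is sqrt(pi/a) * e^(-omega^2/(4a)).
With a = 3: F(omega) = sqrt(pi/3) * e^(-omega^2/12)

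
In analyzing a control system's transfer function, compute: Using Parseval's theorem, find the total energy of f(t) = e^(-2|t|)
Parseval's theorem: E=integral |f(t)|^2 dt=(1/2pi) integral |F(omega)|^2 domega
E=integral_{-inf}^{inf} e^(-4|t|) dt=2 * integral_0^inf e^(-4t) dt=2/(2 * 2)=1/2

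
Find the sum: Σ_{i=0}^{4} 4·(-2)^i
Geometric series: S=a(1 - r^n)/(1 - r)
a=4, r=-2, n=5
S=4(1+32)/3=44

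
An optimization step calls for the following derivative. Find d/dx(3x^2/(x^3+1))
Quotient rule: (f/g)' = (f'g - fg')/g²
f = 3x^2, f' = 6x
g = x^3+1, g' = 3x^2

Answer: (6x·(x^3+1)-9x^4)/(x^3+1)²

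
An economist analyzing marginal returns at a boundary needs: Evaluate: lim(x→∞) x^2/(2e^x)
Apply L'Hôpital 2 times (∞/∞ each time):
Eventually get 2!/(2e^x) → 0

Answer: 0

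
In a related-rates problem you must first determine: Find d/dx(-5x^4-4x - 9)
Power rule: d/dx(ax^n)=n·a·x^(n-1)
Term by term: -20·x^3 - 4

Answer: -20x^3 - 4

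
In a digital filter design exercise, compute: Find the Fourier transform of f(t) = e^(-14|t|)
Using the standard pair: F{e^(-a|t|)}=2a/(a^2 + omega^2)
With a=14: F(omega)=28/(196 + omega^2)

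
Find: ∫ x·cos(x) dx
By parts: u=x, dv=cos(x) dx
du=dx, v=sin(x)
=x·sin(x)+cos(x)+C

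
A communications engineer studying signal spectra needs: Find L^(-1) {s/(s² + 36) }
L^(-1){s/(s² + w²)} = cos(wt)
Here w = 6

Answer: cos(6t)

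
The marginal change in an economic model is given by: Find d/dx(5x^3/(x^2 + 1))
Quotient rule: (f/g)'=(f'g - fg')/g²
f=5x^3, f'=15x^2
g=x^2+1, g'=2x

Answer: (15x^2·(x^2+1)-10x^4)/(x^2+1)²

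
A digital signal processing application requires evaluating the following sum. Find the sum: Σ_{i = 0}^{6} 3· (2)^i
Geometric series: S = a(1 - r^n)/(1 - r)
a = 3, r = 2, n = 7
S = 3(1-128)/-1 = 381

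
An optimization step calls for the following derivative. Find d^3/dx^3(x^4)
Apply power rule 3 times:
d^1: 4x^3
d^2: 12x^2
d^3: 24x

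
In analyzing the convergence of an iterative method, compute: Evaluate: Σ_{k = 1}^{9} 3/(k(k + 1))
Partial fractions: 3/(k(k+1))=3/k - 3/(k+1)
Telescoping sum: 3(1-1/10)=3·9/10

Answer: 27/10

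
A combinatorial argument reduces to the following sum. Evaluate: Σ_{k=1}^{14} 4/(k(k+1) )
Partial fractions: 4/(k(k+1)) = 4/k - 4/(k+1)
Telescoping sum: 4(1-1/15) = 4·14/15

Answer: 56/15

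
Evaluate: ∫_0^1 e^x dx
Antiderivative: e^x
Evaluate: (e^1 - 1)

Answer: e^1 - 1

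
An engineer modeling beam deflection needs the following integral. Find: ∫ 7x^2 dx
Using power rule: ∫ 7x^2 dx = 7/3 x^3 + C = (7/3)x^3 + C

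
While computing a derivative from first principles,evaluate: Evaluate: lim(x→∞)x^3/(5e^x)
Apply L'Hôpital 3 times (∞/∞ each time):
Eventually get 3!/(5e^x) → 0

Answer: 0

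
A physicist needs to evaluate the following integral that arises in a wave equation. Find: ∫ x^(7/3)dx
Power rule: ∫ x^(7/3) dx=x^(10/3)/(10/3) + C

Answer: (3/10)·x^(10/3) + C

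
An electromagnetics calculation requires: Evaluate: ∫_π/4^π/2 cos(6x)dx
Antiderivative: sin(6x)/6
Evaluate at bounds: [sin(6·π/2)/6] - [sin(6·π/4)/6]
=((0) - (-1))/6=1/6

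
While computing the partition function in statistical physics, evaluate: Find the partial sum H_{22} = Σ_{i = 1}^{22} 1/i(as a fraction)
H_22 = 1+1/2+1/3+...+1/22
= 19093197/5173168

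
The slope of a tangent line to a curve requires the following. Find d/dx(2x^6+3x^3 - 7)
Power rule: d/dx(ax^n) = n·a·x^(n-1)
Term by term: 12·x^5 + 9·x^2

Answer: 12x^5 + 9x^2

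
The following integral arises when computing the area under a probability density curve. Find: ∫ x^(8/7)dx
Power rule: ∫ x^(8/7) dx = x^(15/7)/(15/7) + C

Answer: (7/15)·x^(15/7) + C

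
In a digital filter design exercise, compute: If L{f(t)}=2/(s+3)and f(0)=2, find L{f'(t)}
L{f'(t)}=s·F(s) - f(0)=2s/(s + 3) - 2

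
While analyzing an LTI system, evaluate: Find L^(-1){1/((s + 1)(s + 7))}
Partial fractions: 1/((s+1)(s+7)) = A/(s+1)+B/(s+7)
Cover-up: A = 1/(s+7)|_{s = -1} = 1/6; B = 1/(s+1)|_{s = -7} = -1/6
L^(-1) = (1/6)e^(-t) - (1/6)e^(-7t)

Answer: (1/6)(e^(-t) - e^(-7t))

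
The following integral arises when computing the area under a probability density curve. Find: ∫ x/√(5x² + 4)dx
Let u = 5x²+4, du = 10x dx
∫ (1/10)·u^(-1/2) du = √u/5+C

Answer: √(5x²+4)/5+C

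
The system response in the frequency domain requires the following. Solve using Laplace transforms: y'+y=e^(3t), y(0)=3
Take L: sY - 3+Y=1/(s-3)
Y(s+1)=1/(s-3)+3
Y=1/((s-3)(s+1))+3/(s+1)
Partial fractions: 1/((s-3)(s+1))=(1/4)/(s-3) - (1/4)/(s+1)
So Y=(1/4)/(s-3)+(11/4)/(s+1)
Inverse Laplace transform (L^(-1){1/(s-3)}=e^(3t), L^(-1){1/(s+1)}=e^(-t)):

Answer: y(t)=(1/4)·e^(3t)+(11/4)·e^(-t)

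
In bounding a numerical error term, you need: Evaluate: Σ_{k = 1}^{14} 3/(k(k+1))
Partial fractions: 3/(k(k + 1)) = 3/k - 3/(k + 1)
Telescoping sum: 3(1 - 1/15) = 3·14/15

Answer: 14/5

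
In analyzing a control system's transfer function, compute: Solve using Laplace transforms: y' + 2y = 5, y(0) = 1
Take L of both sides: sY(s)-1+2Y(s)=5/s
Y(s)(s+2)=5/s+1
Y(s)=5/(s(s+2))+1/(s+2)
Partial fractions: 5/(s(s+2))=(5/2)/s - (5/2)/(s+2)
So Y(s)=(5/2)/s - (3/2)/(s+2)
Inverse transform (L^(-1){1/s}=1, L^(-1){1/(s+2)}=e^(-2t)):

Answer: y(t)=5/2 - (3/2)·e^(-2t)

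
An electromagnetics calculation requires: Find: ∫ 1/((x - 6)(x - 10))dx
Partial fractions: 1/((x-6)(x-10))=A/(x-6)+B/(x-10)
A=-1/4, B=1/4
∫ [-1/4· 1/(x-6)+1/4· 1/(x-10)] dx
=(1/4)[ln|x-10| - ln|x-6|]+C

Answer: (1/4)·ln|(x-10)/(x-6)|+C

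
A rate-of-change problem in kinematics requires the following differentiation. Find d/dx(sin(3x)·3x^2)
Product rule: (fg)' = f'g + fg'
f = sin(3x), f' = 3·cos(3x)
g = 3x^2, g' = 6x

Answer: 9·cos(3x)·x^2 + 6·sin(3x)·x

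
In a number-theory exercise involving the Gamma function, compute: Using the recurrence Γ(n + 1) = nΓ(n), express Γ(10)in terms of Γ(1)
Γ(10)=9Γ(9)=9·8Γ(8)=...=9!·Γ(1)=362880·Γ(1)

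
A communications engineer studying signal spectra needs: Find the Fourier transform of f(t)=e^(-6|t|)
Using the standard pair: F{e^(-a|t|)} = 2a/(a^2 + omega^2)
With a = 6: F(omega) = 12/(36 + omega^2)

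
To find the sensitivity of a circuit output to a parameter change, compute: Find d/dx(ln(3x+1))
Chain rule: d/dx[ln(u)] = u'/u where u = 3x+1
u' = 3

Answer: (3)/(3x+1)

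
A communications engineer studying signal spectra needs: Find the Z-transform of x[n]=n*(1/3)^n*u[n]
Using the property Z{n*a^n*u[n]}=az/(z-a)^2
With a=1/3: X(z)=(1/3)z/(z - 1/3)^2, |z| > 1/3

Answer: (1/3)z/(z - 1/3)^2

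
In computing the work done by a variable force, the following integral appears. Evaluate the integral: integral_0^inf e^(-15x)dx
integral_0^inf e^(-15x) dx=[-1/15*e^(-15x)]_0^inf
=0 - (-1/15)=1/15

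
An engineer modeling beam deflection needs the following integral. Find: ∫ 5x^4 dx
Using power rule: ∫ 5x^4 dx=5/5 x^5 + C=x^5 + C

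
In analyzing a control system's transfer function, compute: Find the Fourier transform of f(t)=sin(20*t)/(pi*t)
sin(W*t)/(pi*t) = (W/pi)*sinc(W*t/pi) is the impulse response of the ideal low-pass filter with cutoff W (here W = 20).
Its Fourier transform is a rectangular function:
F(omega) = 1 for |omega| < 20, 0 otherwise

Answer: rect(omega/40) [i.e., 1 for |omega| < 20, 0 otherwise]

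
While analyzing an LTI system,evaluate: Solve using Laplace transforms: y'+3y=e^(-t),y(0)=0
Take L: sY - 0 + 3Y=1/(s + 1)
Y(s + 3)=1/(s + 1) + 0
Y=1/((s + 1)(s + 3)) + 0/(s + 3)
Partial fractions: 1/((s + 1)(s + 3))=(1/2)/(s + 1) - (1/2)/(s + 3)
So Y=(1/2)/(s + 1) - (1/2)/(s + 3)
Inverse Laplace transform (L^(-1){1/(s + 1)}=e^(-t), L^(-1){1/(s + 3)}=e^(-3t)):

Answer: y(t)=(1/2)·e^(-t) - (1/2)·e^(-3t)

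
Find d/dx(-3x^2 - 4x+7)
Power rule: d/dx(ax^n) = n·a·x^(n-1)
Term by term: -6·x - 4

Answer: -6x - 4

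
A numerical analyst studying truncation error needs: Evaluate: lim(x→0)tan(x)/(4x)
tan(u) ≈ u for small u:
tan(x)/(4x) ≈ x/(4x) = 1/4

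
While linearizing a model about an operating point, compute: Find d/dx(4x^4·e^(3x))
Product rule: (fg)'=f'g + fg'
f=4x^4, f'=16x^3
g=e^(3x), g'=3·e^(3x)

Answer: 16x^3·e^(3x) + 12x^4·e^(3x)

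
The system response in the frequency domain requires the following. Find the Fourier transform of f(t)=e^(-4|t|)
Using the standard pair: F{e^(-a|t|)} = 2a/(a^2+omega^2)
With a = 4: F(omega) = 8/(16+omega^2)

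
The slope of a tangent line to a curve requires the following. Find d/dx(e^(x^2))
Chain rule: d/dx[e^u] = e^u · u' where u = x^2
u' = 2x

Answer: 2x·e^(x^2)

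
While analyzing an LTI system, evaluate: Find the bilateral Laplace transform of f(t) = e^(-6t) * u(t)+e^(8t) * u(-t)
For e^(-6t) * u(t): L = 1/(s + 6), Re(s) > -6
For e^(8t) * u(-t): L = -1/(s-8), Re(s) < 8
Combined: F(s) = 1/(s + 6) - 1/(s-8), -6 < Re(s) < 8

Answer: 1/(s + 6) - 1/(s-8), ROC: -6 < Re(s) < 8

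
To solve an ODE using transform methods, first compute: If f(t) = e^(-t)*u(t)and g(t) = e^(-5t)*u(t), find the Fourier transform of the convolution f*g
By the convolution theorem: F{f*g} = F(omega)*G(omega)
F(omega) = 1/(1+j*omega), G(omega) = 1/(5+j*omega)
F{f*g} = 1/((1+j*omega)(5+j*omega))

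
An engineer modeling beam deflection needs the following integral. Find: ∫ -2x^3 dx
Using power rule: ∫ -2x^3 dx=-2/4 x^4 + C=(-1/2)x^4 + C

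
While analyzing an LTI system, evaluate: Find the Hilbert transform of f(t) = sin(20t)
The Hilbert transform shifts each frequency component by -pi/2.
H{sin(wt)}=-cos(wt)
With w=20: H{sin(20t)}=-cos(20t)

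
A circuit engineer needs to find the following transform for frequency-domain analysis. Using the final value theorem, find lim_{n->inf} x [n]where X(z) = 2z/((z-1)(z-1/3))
Final value theorem: lim x[n] = lim_{z->1} (z-1) * X(z)
(z-1) * X(z) = 2z/(z-1/3)
As z->1: 2/(1 - 1/3) = 2/(2/3) = 3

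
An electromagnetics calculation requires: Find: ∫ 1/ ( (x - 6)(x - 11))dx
Partial fractions: 1/((x-6)(x-11))=A/(x-6) + B/(x-11)
A=-1/5, B=1/5
∫ [-1/5· 1/(x-6) + 1/5· 1/(x-11)] dx
=(1/5)[ln|x-11| - ln|x-6|] + C

Answer: (1/5)·ln|(x-11)/(x-6)| + C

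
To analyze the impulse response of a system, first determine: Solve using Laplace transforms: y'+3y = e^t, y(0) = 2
Take L: sY - 2 + 3Y=1/(s-1)
Y(s + 3)=1/(s-1) + 2
Y=1/((s-1)(s + 3)) + 2/(s + 3)
Partial fractions: 1/((s-1)(s + 3))=(1/4)/(s-1) - (1/4)/(s + 3)
So Y=(1/4)/(s-1) + (7/4)/(s + 3)
Inverse Laplace transform (L^(-1){1/(s-1)}=e^t, L^(-1){1/(s + 3)}=e^(-3t)):

Answer: y(t)=(1/4)·e^t + (7/4)·e^(-3t)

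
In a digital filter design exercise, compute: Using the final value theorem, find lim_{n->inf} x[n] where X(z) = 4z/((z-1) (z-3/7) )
Final value theorem: lim x[n] = lim_{z->1} (z-1) * X(z)
(z-1) * X(z) = 4z/(z-3/7)
As z->1: 4/(1 - 3/7) = 4/(4/7) = 7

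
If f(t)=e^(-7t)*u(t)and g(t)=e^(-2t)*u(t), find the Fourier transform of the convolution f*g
By the convolution theorem: F{f*g}=F(omega)*G(omega)
F(omega)=1/(7 + j*omega), G(omega)=1/(2 + j*omega)
F{f*g}=1/((7 + j*omega)(2 + j*omega))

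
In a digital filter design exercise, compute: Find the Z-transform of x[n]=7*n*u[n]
Z{n * u[n]}=z/(z-1)^2
By linearity: Z{7 * n * u[n]}=7z/(z-1)^2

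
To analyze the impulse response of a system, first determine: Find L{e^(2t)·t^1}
First shifting: L{e^(at)f(t)}=F(s-a)
L{t^1}=1/s^2
Shift s → s-2: 1/(s-2)^2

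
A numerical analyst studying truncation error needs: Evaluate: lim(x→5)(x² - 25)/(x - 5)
Factor: (x² - 25) = (x-5)(x+5)
Cancel (x-5): lim(x→5) (x+5) = 10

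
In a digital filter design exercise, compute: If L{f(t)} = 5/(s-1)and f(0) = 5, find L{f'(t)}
L{f'(t)}=s·F(s) - f(0)=5s/(s-1)-5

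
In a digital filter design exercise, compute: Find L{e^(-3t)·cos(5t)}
First shifting: L{e^(at)f(t)}=F(s-a)
L{cos(5t)}=s/(s²+25)
Shift: (s+3)/((s+3)²+25)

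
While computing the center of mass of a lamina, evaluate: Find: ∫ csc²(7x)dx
Since d/dx[-cot(7x)] = 7csc²(7x), integral = -cot(7x)/7+C

Answer: (-1/7)cot(7x)+C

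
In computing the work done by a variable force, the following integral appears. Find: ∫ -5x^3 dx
Using power rule: ∫ -5x^3 dx = -5/4 x^4+C = (-5/4)x^4+C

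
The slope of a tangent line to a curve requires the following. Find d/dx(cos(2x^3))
Chain rule: d/dx[cos(u)]=-sin(u)·u' where u=2x^3
u'=6x^2

Answer: -6x^2·sin(2x^3)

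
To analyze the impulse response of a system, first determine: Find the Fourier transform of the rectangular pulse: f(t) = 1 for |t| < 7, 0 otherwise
F(omega)=integral from -7 to 7 of e^(-j * omega * t) dt
=2 * sin(7 * omega)/omega=14 * sinc(7 * omega/pi)

Answer: 2 * sin(7 * omega)/omega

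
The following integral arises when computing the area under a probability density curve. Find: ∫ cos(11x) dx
Using substitution u = 11x: ∫ cos(u) du/11 = sin(u)/11+C

Answer: (1/11)sin(11x)+C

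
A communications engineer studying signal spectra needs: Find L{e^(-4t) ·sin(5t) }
First shifting: L{e^(at)f(t)} = F(s-a)
L{sin(5t)} = 5/(s²+25)
Shift: 5/((s+4)²+25)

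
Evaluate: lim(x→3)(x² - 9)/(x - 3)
Factor: (x² - 9)=(x-3)(x + 3)
Cancel (x-3): lim(x→3) (x + 3)=6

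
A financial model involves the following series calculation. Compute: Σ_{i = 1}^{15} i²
Using formula: Σ i^2=n(n+1)(2n+1)/6=15·16·31/6=1240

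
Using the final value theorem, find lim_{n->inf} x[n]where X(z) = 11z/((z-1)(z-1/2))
Final value theorem: lim x[n] = lim_{z->1} (z-1)*X(z)
(z-1)*X(z) = 11z/(z-1/2)
As z->1: 11/(1-1/2) = 11/(1/2) = 22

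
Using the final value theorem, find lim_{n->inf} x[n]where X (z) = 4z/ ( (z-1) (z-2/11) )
Final value theorem: lim x[n]=lim_{z->1} (z-1)*X(z)
(z-1)*X(z)=4z/(z-2/11)
As z->1: 4/(1 - 2/11)=4/(9/11)=44/9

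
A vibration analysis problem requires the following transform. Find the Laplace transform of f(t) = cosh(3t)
L{cosh(at)}=s/(s²-a²)
L{cosh(3t)}=s/(s²-9)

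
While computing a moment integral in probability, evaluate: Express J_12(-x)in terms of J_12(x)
For integer n: J_n(-x) = (-1)^n J_n(x)
With n = 12: J_12(-x) = (-1)^12 J_12(x) = J_12(x)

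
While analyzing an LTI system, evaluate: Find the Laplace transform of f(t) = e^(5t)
L{e^(at)}=1/(s-a)
L{e^(5t)}=1/(s-5)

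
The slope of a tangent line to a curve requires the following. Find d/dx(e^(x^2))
Chain rule: d/dx[e^u]=e^u · u' where u=x^2
u'=2x

Answer: 2x·e^(x^2)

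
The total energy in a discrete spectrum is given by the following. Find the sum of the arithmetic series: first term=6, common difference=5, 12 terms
Last term: a_n=6 + (12 - 1)·5=61
Sum=n(a_1 + a_n)/2=12(6 + 61)/2=402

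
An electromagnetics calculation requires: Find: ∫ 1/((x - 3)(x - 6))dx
Partial fractions: 1/((x-3)(x-6)) = A/(x-3) + B/(x-6)
A = -1/3, B = 1/3
∫ [-1/3· 1/(x-3) + 1/3· 1/(x-6)] dx
= (1/3)[ln|x-6| - ln|x-3|] + C

Answer: (1/3)·ln|(x-6)/(x-3)| + C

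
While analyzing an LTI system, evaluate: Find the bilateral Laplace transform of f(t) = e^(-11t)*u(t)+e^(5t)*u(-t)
For e^(-11t)*u(t): L = 1/(s+11), Re(s) > -11
For e^(5t)*u(-t): L = -1/(s-5), Re(s) < 5
Combined: F(s) = 1/(s+11)-1/(s-5), -11 < Re(s) < 5

Answer: 1/(s+11)-1/(s-5), ROC: -11 < Re(s) < 5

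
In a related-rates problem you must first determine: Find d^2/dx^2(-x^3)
Apply power rule 2 times:
d^1: -3x^2
d^2: -6x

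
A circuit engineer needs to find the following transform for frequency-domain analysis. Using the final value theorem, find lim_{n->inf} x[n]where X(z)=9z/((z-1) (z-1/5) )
Final value theorem: lim x[n]=lim_{z->1} (z-1) * X(z)
(z-1) * X(z)=9z/(z-1/5)
As z->1: 9/(1-1/5)=9/(4/5)=45/4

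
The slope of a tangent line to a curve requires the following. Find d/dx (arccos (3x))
d/dx[arccos(u)]=-u'/√(1-u²), u=3x, u'=3

Answer: -3/√(1 - 9x²)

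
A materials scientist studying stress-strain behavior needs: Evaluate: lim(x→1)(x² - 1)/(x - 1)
Factor: (x² - 1)=(x-1)(x + 1)
Cancel (x-1): lim(x→1) (x + 1)=2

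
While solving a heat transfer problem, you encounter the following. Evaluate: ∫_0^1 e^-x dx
Antiderivative: -e^-x
Evaluate: -(e^-1 - 1)

Answer: (e^-1 - 1)/(-1)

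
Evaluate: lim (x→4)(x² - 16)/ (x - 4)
Factor: (x² - 16) = (x-4)(x + 4)
Cancel (x-4): lim(x→4) (x + 4) = 8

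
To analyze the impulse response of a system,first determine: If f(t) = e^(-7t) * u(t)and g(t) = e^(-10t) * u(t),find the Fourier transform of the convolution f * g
By the convolution theorem: F{f * g}=F(omega) * G(omega)
F(omega)=1/(7 + j * omega), G(omega)=1/(10 + j * omega)
F{f * g}=1/((7 + j * omega)(10 + j * omega))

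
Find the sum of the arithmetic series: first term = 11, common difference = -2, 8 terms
Last term: a_n=11 + (8 - 1)·-2=-3
Sum=n(a_1 + a_n)/2=8(11 + (-3))/2=32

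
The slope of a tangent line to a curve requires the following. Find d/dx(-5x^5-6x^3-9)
Power rule: d/dx(ax^n) = n·a·x^(n-1)
Term by term: -25·x^4-18·x^2

Answer: -25x^4-18x^2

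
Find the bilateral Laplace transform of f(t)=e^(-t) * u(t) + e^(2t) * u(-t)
For e^(-t) * u(t): L = 1/(s+1), Re(s) > -1
For e^(2t) * u(-t): L = -1/(s-2), Re(s) < 2
Combined: F(s) = 1/(s+1)-1/(s-2), -1 < Re(s) < 2

Answer: 1/(s+1)-1/(s-2), ROC: -1 < Re(s) < 2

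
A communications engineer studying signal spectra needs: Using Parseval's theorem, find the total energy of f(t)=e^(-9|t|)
Parseval's theorem: E=integral |f(t)|^2 dt=(1/2pi) integral |F(omega)|^2 domega
E=integral_{-inf}^{inf} e^(-18|t|) dt=2 * integral_0^inf e^(-18t) dt=2/(2 * 9)=1/9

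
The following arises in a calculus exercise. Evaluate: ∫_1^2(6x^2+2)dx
Step 1: Find antiderivative F(x)=2x^3 + 2x
Step 2: F(2) - F(1)=20 - (4)=16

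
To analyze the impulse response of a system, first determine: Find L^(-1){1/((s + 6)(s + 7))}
Partial fractions: 1/((s + 6)(s + 7)) = A/(s + 6) + B/(s + 7)
Cover-up: A = 1/(s + 7)|_{s = -6} = 1; B = 1/(s + 6)|_{s = -7} = -1
L^(-1) = e^(-6t) - e^(-7t)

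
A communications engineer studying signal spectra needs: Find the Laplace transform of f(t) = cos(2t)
L{cos(wt)} = s/(s²+w²)
L{cos(2t)} = s/(s²+4)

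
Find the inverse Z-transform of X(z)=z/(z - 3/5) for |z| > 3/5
Standard pair: z/(z-a) <-> a^n * u[n] for causal signals
With a=3/5: x[n]=(3/5)^n * u[n]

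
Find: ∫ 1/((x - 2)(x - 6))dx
Partial fractions: 1/((x-2)(x-6)) = A/(x-2) + B/(x-6)
A = -1/4, B = 1/4
∫ [-1/4· 1/(x-2) + 1/4· 1/(x-6)] dx
= (1/4)[ln|x-6| - ln|x-2|] + C

Answer: (1/4)·ln|(x-6)/(x-2)| + C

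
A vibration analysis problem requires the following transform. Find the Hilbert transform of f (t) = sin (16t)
The Hilbert transform shifts each frequency component by -pi/2.
H{sin(wt)}=-cos(wt)
With w=16: H{sin(16t)}=-cos(16t)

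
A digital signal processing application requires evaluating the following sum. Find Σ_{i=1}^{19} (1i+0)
= 1·Σ i + 0·19 = 1·190 + 0 = 190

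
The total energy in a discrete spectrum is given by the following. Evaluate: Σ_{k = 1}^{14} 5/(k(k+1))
Partial fractions: 5/(k(k + 1)) = 5/k - 5/(k + 1)
Telescoping sum: 5(1 - 1/15) = 5·14/15

Answer: 14/3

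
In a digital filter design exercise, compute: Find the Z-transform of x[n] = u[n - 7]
Using the time-shift property: Z{u[n-7]} = z^(-7)*z/(z-1)
= z^(-6)/(z-1)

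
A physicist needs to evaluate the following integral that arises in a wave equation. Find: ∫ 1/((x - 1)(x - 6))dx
Partial fractions: 1/((x-1)(x-6))=A/(x-1)+B/(x-6)
A=-1/5, B=1/5
∫ [-1/5· 1/(x-1)+1/5· 1/(x-6)] dx
=(1/5)[ln|x-6| - ln|x-1|]+C

Answer: (1/5)·ln|(x-6)/(x-1)|+C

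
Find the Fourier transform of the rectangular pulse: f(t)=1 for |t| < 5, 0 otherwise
F(omega)=integral from -5 to 5 of e^(-j * omega * t) dt
=2 * sin(5 * omega)/omega=10 * sinc(5 * omega/pi)

Answer: 2 * sin(5 * omega)/omega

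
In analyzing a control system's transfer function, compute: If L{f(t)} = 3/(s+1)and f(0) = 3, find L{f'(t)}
L{f'(t)}=s·F(s) - f(0)=3s/(s + 1) - 3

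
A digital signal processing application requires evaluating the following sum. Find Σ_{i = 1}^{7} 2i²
= 2·n(n+1)(2n+1)/6 = 2·7·8·15/6 = 280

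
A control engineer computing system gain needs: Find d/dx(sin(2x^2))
Chain rule: d/dx[sin(u)]=cos(u)·u' where u=2x^2
u'=4x

Answer: 4x·cos(2x^2)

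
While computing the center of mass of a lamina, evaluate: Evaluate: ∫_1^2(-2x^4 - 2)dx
Step 1: Find antiderivative F(x) = (-2/5)x^5 - 2x
Step 2: F(2) - F(1) = -84/5 - (-12/5) = -72/5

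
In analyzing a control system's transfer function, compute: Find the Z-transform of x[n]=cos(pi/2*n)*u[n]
Z{cos(w0*n)*u[n]} = z(z - cos(w0))/(z^2-2z*cos(w0)+1)
With w0 = pi/2: X(z) = z(z - cos(pi/2))/(z^2-2z*cos(pi/2)+1)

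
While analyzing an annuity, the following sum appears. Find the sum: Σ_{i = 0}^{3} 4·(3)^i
Geometric series: S=a(1 - r^n)/(1 - r)
a=4, r=3, n=4
S=4(1-81)/-2=160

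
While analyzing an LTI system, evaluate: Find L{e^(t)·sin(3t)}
First shifting: L{e^(at)f(t)}=F(s-a)
L{sin(3t)}=3/(s² + 9)
Shift: 3/((s-1)² + 9)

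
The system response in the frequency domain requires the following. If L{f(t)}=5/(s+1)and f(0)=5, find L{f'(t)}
L{f'(t)}=s·F(s) - f(0)=5s/(s + 1) - 5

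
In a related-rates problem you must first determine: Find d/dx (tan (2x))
Chain rule: d/dx[tan(u)]=sec²(u)·u' where u=2x
u'=2

Answer: 2·sec²(2x)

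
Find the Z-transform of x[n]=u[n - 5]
Using the time-shift property: Z{u[n-5]}=z^(-5)*z/(z-1)
=z^(-4)/(z-1)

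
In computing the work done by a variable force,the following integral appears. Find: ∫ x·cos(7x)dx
By parts: u = x, dv = cos(7x) dx
du = dx, v = sin(7x)/7
= x·sin(7x)/7 + cos(7x)/7² + C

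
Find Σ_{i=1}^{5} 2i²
= 2·n(n + 1)(2n + 1)/6 = 2·5·6·11/6 = 110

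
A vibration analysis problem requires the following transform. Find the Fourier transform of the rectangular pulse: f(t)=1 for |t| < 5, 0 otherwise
F(omega) = integral from -5 to 5 of e^(-j*omega*t) dt
= 2*sin(5*omega)/omega = 10*sinc(5*omega/pi)

Answer: 2*sin(5*omega)/omega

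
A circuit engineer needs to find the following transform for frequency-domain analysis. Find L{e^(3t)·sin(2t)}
First shifting: L{e^(at)f(t)} = F(s-a)
L{sin(2t)} = 2/(s² + 4)
Shift: 2/((s-3)² + 4)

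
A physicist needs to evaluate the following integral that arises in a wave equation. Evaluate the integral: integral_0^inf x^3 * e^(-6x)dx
This is a Gamma integral. Substitute u=6x (du=6 dx):
integral_0^inf x^3 * e^(-6x) dx=(1/6^4) integral_0^inf u^3 * e^(-u) du
=Gamma(4)/6^4=3!/6^4=6/1296

Answer: 1/216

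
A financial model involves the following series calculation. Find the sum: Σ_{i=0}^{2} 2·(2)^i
Geometric series: S=a(1 - r^n)/(1 - r)
a=2, r=2, n=3
S=2(1 - 8)/-1=14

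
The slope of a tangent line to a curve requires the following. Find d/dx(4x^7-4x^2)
Power rule: d/dx(ax^n)=n·a·x^(n-1)
Term by term: 28·x^6 - 8·x

Answer: 28x^6 - 8x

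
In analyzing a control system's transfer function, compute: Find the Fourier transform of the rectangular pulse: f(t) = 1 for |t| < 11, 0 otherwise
F(omega)=integral from -11 to 11 of e^(-j * omega * t) dt
=2 * sin(11 * omega)/omega=22 * sinc(11 * omega/pi)

Answer: 2 * sin(11 * omega)/omega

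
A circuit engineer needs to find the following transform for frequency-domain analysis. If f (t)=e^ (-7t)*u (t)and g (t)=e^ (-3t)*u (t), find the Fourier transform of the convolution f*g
By the convolution theorem: F{f * g} = F(omega) * G(omega)
F(omega) = 1/(7 + j * omega), G(omega) = 1/(3 + j * omega)
F{f * g} = 1/((7 + j * omega)(3 + j * omega))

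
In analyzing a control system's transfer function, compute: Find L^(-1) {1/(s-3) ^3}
L^(-1){1/(s-a)^n} = t^(n-1)·e^(at)/(n-1)!
Here a = 3, n = 3: t^2·e^(3t)/2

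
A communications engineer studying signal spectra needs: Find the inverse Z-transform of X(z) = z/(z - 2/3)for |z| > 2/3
Standard pair: z/(z-a) <-> a^n*u[n] for causal signals
With a=2/3: x[n]=(2/3)^n*u[n]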